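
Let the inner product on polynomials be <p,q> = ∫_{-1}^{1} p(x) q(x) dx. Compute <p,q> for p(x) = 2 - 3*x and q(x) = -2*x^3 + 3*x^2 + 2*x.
<p,q> = 12/5

Expand the product: p(x)·q(x) = 6*x^4 - 13*x^3 + 4*x.
∫_{-1}^{1} of each monomial x^k gives [2/(k+1) if k even, 0 if k odd]. Integrating term-by-term (or equivalently evaluating the antiderivative F(x) = 6*x^5/5 - 13*x^4/4 + 2*x^2 at the endpoints):
  F(1) − F(−1) = -1/20 − (-49/20) = 12/5.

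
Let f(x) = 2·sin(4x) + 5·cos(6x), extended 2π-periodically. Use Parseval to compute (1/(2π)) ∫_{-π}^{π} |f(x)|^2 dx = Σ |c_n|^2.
Σ |c_n|^2 = 29/2

Expand |f|^2 and use orthogonality of {sin(nx), cos(mx)} on [-π, π]:
  ∫_{-π}^{π} sin(nx)^2 dx = π, ∫ cos(mx)^2 dx = π, and cross terms integrate to 0.
So ∫_{-π}^{π} f(x)^2 dx = 2^2 · π + 5^2 · π = (4 + 25)π.
Divide by 2π: (4 + 25)/2 = 29/2.
By Parseval, this equals Σ |c_n|^2.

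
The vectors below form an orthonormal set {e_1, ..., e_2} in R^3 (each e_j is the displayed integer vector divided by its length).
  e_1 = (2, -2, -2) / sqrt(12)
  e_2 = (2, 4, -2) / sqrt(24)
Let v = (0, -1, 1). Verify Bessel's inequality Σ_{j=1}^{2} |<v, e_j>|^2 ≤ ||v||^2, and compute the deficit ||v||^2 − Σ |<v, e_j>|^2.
Σ |<v, e_j>|^2 = 3/2; ||v||^2 = 2; deficit = 1/2

Write each e_j = u_j / sqrt(<u_j, u_j>) where u_j is the displayed integer vector. Then <v, e_j> = <v, u_j> / sqrt(<u_j, u_j>), so |<v, e_j>|^2 = <v, u_j>^2 / <u_j, u_j>.
Coefficients: <v, e_1> = 0/sqrt(12), <v, e_2> = -6/sqrt(24).
Square and sum: Σ |<v, e_j>|^2 = 3/2.
Compute ||v||^2 = v·v = 2.
Deficit = 2 − 3/2 = 1/2 ≥ 0, confirming Bessel's inequality. (The deficit equals ||v − Σ <v,e_j> e_j||^2, the squared distance from v to span{e_j}.)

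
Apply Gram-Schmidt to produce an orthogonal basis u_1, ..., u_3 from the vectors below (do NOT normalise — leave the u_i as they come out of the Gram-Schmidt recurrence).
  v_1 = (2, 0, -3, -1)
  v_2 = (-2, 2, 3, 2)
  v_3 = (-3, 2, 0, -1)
Orthogonal basis:
  u_1 = (2, 0, -3, -1)
  u_2 = (1/7, 2, -3/14, 13/14)
  u_3 = (-163/69, 64/69, -22/23, -128/69)

Apply the Gram-Schmidt recurrence
  u_1 = v_1
  u_i = v_i − Σ_{j<i} ((v_i · u_j) / (u_j · u_j)) · u_j.

Step by step this gives:
  u_1 = (2, 0, -3, -1)
  u_2 = (1/7, 2, -3/14, 13/14)
  u_3 = (-163/69, 64/69, -22/23, -128/69)

Orthogonality check:
  u_2 · u_1 = 0 (should be 0)
  u_3 · u_1 = 0 (should be 0)
  u_3 · u_2 = 0 (should be 0)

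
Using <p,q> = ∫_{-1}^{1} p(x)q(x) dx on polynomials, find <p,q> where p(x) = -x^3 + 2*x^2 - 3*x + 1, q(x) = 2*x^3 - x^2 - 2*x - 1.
<p,q> = -104/35

Expand the product: p(x)·q(x) = -2*x^6 + 5*x^5 - 6*x^4 + 2*x^3 + 3*x^2 + x - 1.
∫_{-1}^{1} of each monomial x^k gives [2/(k+1) if k even, 0 if k odd]. Integrating term-by-term (or equivalently evaluating the antiderivative F(x) = -2*x^7/7 + 5*x^6/6 - 6*x^5/5 + x^4/2 + x^3 + x^2/2 - x at the endpoints):
  F(1) − F(−1) = 73/210 − (697/210) = -104/35.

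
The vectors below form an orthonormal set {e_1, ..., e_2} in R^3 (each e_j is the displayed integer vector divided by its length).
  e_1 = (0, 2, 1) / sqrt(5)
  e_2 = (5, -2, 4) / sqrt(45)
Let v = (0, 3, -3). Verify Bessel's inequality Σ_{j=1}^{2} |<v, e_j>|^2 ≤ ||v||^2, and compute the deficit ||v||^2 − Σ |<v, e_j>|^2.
Σ |<v, e_j>|^2 = 9; ||v||^2 = 18; deficit = 9

Write each e_j = u_j / sqrt(<u_j, u_j>) where u_j is the displayed integer vector. Then <v, e_j> = <v, u_j> / sqrt(<u_j, u_j>), so |<v, e_j>|^2 = <v, u_j>^2 / <u_j, u_j>.
Coefficients: <v, e_1> = 3/sqrt(5), <v, e_2> = -18/sqrt(45).
Square and sum: Σ |<v, e_j>|^2 = 9.
Compute ||v||^2 = v·v = 18.
Deficit = 18 − 9 = 9 ≥ 0, confirming Bessel's inequality. (The deficit equals ||v − Σ <v,e_j> e_j||^2, the squared distance from v to span{e_j}.)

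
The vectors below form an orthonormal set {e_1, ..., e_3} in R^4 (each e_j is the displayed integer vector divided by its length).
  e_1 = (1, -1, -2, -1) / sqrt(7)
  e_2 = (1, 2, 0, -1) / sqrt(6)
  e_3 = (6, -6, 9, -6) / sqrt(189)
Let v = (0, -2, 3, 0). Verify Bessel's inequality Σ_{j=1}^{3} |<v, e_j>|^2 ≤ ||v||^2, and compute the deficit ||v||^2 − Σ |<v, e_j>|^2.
Σ |<v, e_j>|^2 = 13; ||v||^2 = 13; deficit = 0

Write each e_j = u_j / sqrt(<u_j, u_j>) where u_j is the displayed integer vector. Then <v, e_j> = <v, u_j> / sqrt(<u_j, u_j>), so |<v, e_j>|^2 = <v, u_j>^2 / <u_j, u_j>.
Coefficients: <v, e_1> = -4/sqrt(7), <v, e_2> = -4/sqrt(6), <v, e_3> = 39/sqrt(189).
Square and sum: Σ |<v, e_j>|^2 = 13.
Compute ||v||^2 = v·v = 13.
Deficit = 13 − 13 = 0 ≥ 0, confirming Bessel's inequality. (The deficit equals ||v − Σ <v,e_j> e_j||^2, the squared distance from v to span{e_j}.)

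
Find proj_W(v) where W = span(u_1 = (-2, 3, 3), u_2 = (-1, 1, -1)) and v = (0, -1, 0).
proj_W(v) = (15/31, -37/62, -5/62)

Set up U = [u_1 | ... | u_2] ∈ R^(3×2). The projector onto W = col(U) is P = U (U^T U)^(-1) U^T.
Compute U^T U =
  [22, 2]
  [2, 3],
and U^T v = (-3, -1).
Solve U^T U · c = U^T v for the coefficients: c = (-7/62, -8/31). The projection is proj_W(v) = U c.
Check: (v - proj_W(v)) · u_1 = 0  (should be 0).
Check: (v - proj_W(v)) · u_2 = 0  (should be 0).
Result: proj_W(v) = (15/31, -37/62, -5/62).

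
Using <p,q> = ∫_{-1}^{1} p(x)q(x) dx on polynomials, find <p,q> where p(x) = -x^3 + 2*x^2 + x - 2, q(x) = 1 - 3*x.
<p,q> = -52/15

Expand the product: p(x)·q(x) = 3*x^4 - 7*x^3 - x^2 + 7*x - 2.
∫_{-1}^{1} of each monomial x^k gives [2/(k+1) if k even, 0 if k odd]. Integrating term-by-term (or equivalently evaluating the antiderivative F(x) = 3*x^5/5 - 7*x^4/4 - x^3/3 + 7*x^2/2 - 2*x at the endpoints):
  F(1) − F(−1) = 1/60 − (209/60) = -52/15.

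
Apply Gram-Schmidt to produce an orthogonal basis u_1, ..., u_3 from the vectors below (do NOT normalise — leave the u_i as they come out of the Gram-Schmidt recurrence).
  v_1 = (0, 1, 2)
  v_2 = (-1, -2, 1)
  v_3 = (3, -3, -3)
Orthogonal basis:
  u_1 = (0, 1, 2)
  u_2 = (-1, -2, 1)
  u_3 = (3, -6/5, 3/5)

Apply the Gram-Schmidt recurrence
  u_1 = v_1
  u_i = v_i − Σ_{j<i} ((v_i · u_j) / (u_j · u_j)) · u_j.

Step by step this gives:
  u_1 = (0, 1, 2)
  u_2 = (-1, -2, 1)
  u_3 = (3, -6/5, 3/5)

Orthogonality check:
  u_2 · u_1 = 0 (should be 0)
  u_3 · u_1 = 0 (should be 0)
  u_3 · u_2 = 0 (should be 0)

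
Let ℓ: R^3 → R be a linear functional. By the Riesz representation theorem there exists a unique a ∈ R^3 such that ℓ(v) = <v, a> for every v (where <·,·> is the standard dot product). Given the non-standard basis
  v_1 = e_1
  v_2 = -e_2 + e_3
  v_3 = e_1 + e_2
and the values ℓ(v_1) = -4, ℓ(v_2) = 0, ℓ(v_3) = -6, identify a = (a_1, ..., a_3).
a = (-4, -2, -2)

Write a = (a_1, ..., a_3) in the standard basis. For each basis vector v_i, ℓ(v_i) = <v_i, a> is a linear equation in the a_j's. Collect the n equations into a matrix system V a = ℓ, where row i of V is v_i (expressed in the standard basis). Since V is invertible (lower-triangular with 1s on the diagonal, up to permutation), solve by back-substitution:
  V =
[[1, 0, 0],
 [0, -1, 1],
 [1, 1, 0]]
  V a = (-4, 0, -6)
Solving gives a = (-4, -2, -2).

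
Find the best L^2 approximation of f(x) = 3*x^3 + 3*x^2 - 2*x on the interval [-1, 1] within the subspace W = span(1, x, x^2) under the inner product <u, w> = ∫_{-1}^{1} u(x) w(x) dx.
g(x) = 3*x^2 - x/5

The best approximation g ∈ W is the orthogonal projection of f onto W. Writing g = a_0 + a_1 x + a_2 x^2, the coefficients solve the normal equations G · a = b where
  G_{ij} = <φ_i, φ_j> and b_i = <f, φ_i>, with φ_0 = 1, φ_1 = x, φ_2 = x^2.
G =
  [2, 0, 2/3]
  [0, 2/3, 0]
  [2/3, 0, 2/5],
b = (2, -2/15, 6/5).
Solving gives a_0 = 0, a_1 = -1/5, a_2 = 3, so
  g(x) = 3*x^2 - x/5.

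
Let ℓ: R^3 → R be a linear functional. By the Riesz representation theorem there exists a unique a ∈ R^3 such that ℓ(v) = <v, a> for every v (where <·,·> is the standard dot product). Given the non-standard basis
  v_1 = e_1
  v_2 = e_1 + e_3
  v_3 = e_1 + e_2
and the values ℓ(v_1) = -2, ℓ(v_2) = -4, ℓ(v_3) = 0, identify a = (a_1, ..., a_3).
a = (-2, 2, -2)

Write a = (a_1, ..., a_3) in the standard basis. For each basis vector v_i, ℓ(v_i) = <v_i, a> is a linear equation in the a_j's. Collect the n equations into a matrix system V a = ℓ, where row i of V is v_i (expressed in the standard basis). Since V is invertible (lower-triangular with 1s on the diagonal, up to permutation), solve by back-substitution:
  V =
[[1, 0, 0],
 [1, 0, 1],
 [1, 1, 0]]
  V a = (-2, -4, 0)
Solving gives a = (-2, 2, -2).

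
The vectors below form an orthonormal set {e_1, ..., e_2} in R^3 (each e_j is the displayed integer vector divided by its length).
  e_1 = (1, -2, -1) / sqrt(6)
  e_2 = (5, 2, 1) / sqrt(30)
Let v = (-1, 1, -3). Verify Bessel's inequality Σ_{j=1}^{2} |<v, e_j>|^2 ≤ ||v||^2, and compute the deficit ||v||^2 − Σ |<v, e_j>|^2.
Σ |<v, e_j>|^2 = 6/5; ||v||^2 = 11; deficit = 49/5

Write each e_j = u_j / sqrt(<u_j, u_j>) where u_j is the displayed integer vector. Then <v, e_j> = <v, u_j> / sqrt(<u_j, u_j>), so |<v, e_j>|^2 = <v, u_j>^2 / <u_j, u_j>.
Coefficients: <v, e_1> = 0/sqrt(6), <v, e_2> = -6/sqrt(30).
Square and sum: Σ |<v, e_j>|^2 = 6/5.
Compute ||v||^2 = v·v = 11.
Deficit = 11 − 6/5 = 49/5 ≥ 0, confirming Bessel's inequality. (The deficit equals ||v − Σ <v,e_j> e_j||^2, the squared distance from v to span{e_j}.)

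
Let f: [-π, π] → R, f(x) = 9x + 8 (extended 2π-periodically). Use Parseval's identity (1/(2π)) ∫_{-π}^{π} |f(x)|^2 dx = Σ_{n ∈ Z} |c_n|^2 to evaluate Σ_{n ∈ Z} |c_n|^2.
Σ |c_n|^2 = 27π^2 + 64

Expand and integrate term by term over [-π, π]:
  ∫ (9x)^2 dx = 81·(2π^3/3); ∫ 2·9·(8)·x dx = 0 (odd integrand); ∫ 8^2 dx = 64·2π.
So (1/(2π)) ∫_{-π}^{π} (9x + 8)^2 dx = 81π^2/3 + 64 = 27π^2 + 64.
Parseval ⇒ Σ |c_n|^2 = 27π^2 + 64.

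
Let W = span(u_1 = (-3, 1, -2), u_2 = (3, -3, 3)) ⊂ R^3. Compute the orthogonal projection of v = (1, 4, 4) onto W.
proj_W(v) = (17/6, 13/6, 1/3)

Set up U = [u_1 | ... | u_2] ∈ R^(3×2). The projector onto W = col(U) is P = U (U^T U)^(-1) U^T.
Compute U^T U =
  [14, -18]
  [-18, 27],
and U^T v = (-7, 3).
Solve U^T U · c = U^T v for the coefficients: c = (-5/2, -14/9). The projection is proj_W(v) = U c.
Check: (v - proj_W(v)) · u_1 = 0  (should be 0).
Check: (v - proj_W(v)) · u_2 = 0  (should be 0).
Result: proj_W(v) = (17/6, 13/6, 1/3).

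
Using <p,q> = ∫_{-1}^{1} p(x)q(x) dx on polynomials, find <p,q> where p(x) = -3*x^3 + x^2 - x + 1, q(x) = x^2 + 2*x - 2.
<p,q> = -8

Expand the product: p(x)·q(x) = -3*x^5 - 5*x^4 + 7*x^3 - 3*x^2 + 4*x - 2.
∫_{-1}^{1} of each monomial x^k gives [2/(k+1) if k even, 0 if k odd]. Integrating term-by-term (or equivalently evaluating the antiderivative F(x) = -x^6/2 - x^5 + 7*x^4/4 - x^3 + 2*x^2 - 2*x at the endpoints):
  F(1) − F(−1) = -3/4 − (29/4) = -8.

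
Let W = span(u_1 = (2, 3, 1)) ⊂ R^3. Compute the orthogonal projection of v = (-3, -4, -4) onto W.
proj_W(v) = (-22/7, -33/7, -11/7)

Set up U = [u_1 | ... | u_1] ∈ R^(3×1). The projector onto W = col(U) is P = U (U^T U)^(-1) U^T.
Compute U^T U =
  [14],
and U^T v = (-22).
Solve U^T U · c = U^T v for the coefficients: c = (-11/7). The projection is proj_W(v) = U c.
Check: (v - proj_W(v)) · u_1 = 0  (should be 0).
Result: proj_W(v) = (-22/7, -33/7, -11/7).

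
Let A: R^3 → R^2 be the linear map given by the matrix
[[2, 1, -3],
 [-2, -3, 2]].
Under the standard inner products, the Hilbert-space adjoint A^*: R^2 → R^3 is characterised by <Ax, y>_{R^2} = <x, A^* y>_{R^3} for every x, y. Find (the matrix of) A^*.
A^* = A^T =
[[2, -2],
 [1, -3],
 [-3, 2]]

For real matrices with standard dot products, the defining identity <Ax, y> = <x, A^* y> gives (Ax)^T y = x^T (A^*) y, i.e. x^T A^T y = x^T (A^*) y. Since this holds for all x, y, we must have A^* = A^T. Therefore
A^* =
[[2, -2],
 [1, -3],
 [-3, 2]].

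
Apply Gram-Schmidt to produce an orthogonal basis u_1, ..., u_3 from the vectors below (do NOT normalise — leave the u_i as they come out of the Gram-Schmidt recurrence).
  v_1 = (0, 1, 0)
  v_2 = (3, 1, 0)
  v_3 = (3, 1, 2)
Orthogonal basis:
  u_1 = (0, 1, 0)
  u_2 = (3, 0, 0)
  u_3 = (0, 0, 2)

Apply the Gram-Schmidt recurrence
  u_1 = v_1
  u_i = v_i − Σ_{j<i} ((v_i · u_j) / (u_j · u_j)) · u_j.

Step by step this gives:
  u_1 = (0, 1, 0)
  u_2 = (3, 0, 0)
  u_3 = (0, 0, 2)

Orthogonality check:
  u_2 · u_1 = 0 (should be 0)
  u_3 · u_1 = 0 (should be 0)
  u_3 · u_2 = 0 (should be 0)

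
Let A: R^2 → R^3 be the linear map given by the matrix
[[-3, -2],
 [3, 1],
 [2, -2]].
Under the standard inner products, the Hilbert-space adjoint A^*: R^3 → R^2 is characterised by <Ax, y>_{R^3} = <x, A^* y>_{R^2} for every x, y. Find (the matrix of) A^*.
A^* = A^T =
[[-3, 3, 2],
 [-2, 1, -2]]

For real matrices with standard dot products, the defining identity <Ax, y> = <x, A^* y> gives (Ax)^T y = x^T (A^*) y, i.e. x^T A^T y = x^T (A^*) y. Since this holds for all x, y, we must have A^* = A^T. Therefore
A^* =
[[-3, 3, 2],
 [-2, 1, -2]].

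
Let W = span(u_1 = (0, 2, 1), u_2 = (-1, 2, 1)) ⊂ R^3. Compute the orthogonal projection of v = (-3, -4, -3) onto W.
proj_W(v) = (-3, -22/5, -11/5)

Set up U = [u_1 | ... | u_2] ∈ R^(3×2). The projector onto W = col(U) is P = U (U^T U)^(-1) U^T.
Compute U^T U =
  [5, 5]
  [5, 6],
and U^T v = (-11, -8).
Solve U^T U · c = U^T v for the coefficients: c = (-26/5, 3). The projection is proj_W(v) = U c.
Check: (v - proj_W(v)) · u_1 = 0  (should be 0).
Check: (v - proj_W(v)) · u_2 = 0  (should be 0).
Result: proj_W(v) = (-3, -22/5, -11/5).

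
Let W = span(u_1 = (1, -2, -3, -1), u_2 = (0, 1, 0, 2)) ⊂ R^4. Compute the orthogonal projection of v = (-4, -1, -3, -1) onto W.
proj_W(v) = (28/59, -69/59, -84/59, -54/59)

Set up U = [u_1 | ... | u_2] ∈ R^(4×2). The projector onto W = col(U) is P = U (U^T U)^(-1) U^T.
Compute U^T U =
  [15, -4]
  [-4, 5],
and U^T v = (8, -3).
Solve U^T U · c = U^T v for the coefficients: c = (28/59, -13/59). The projection is proj_W(v) = U c.
Check: (v - proj_W(v)) · u_1 = 0  (should be 0).
Check: (v - proj_W(v)) · u_2 = 0  (should be 0).
Result: proj_W(v) = (28/59, -69/59, -84/59, -54/59).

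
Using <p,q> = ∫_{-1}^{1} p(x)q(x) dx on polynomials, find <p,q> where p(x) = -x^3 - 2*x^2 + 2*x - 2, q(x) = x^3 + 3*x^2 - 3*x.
<p,q> = -304/35

Expand the product: p(x)·q(x) = -x^6 - 5*x^5 - x^4 + 10*x^3 - 12*x^2 + 6*x.
∫_{-1}^{1} of each monomial x^k gives [2/(k+1) if k even, 0 if k odd]. Integrating term-by-term (or equivalently evaluating the antiderivative F(x) = -x^7/7 - 5*x^6/6 - x^5/5 + 5*x^4/2 - 4*x^3 + 3*x^2 at the endpoints):
  F(1) − F(−1) = 34/105 − (946/105) = -304/35.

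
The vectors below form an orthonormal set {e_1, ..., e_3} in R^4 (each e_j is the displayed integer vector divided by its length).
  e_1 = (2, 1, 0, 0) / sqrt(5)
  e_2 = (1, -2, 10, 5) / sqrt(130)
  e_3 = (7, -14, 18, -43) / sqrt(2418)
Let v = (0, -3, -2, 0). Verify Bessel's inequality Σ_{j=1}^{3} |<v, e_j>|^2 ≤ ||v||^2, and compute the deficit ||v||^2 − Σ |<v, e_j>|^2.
Σ |<v, e_j>|^2 = 103/31; ||v||^2 = 13; deficit = 300/31

Write each e_j = u_j / sqrt(<u_j, u_j>) where u_j is the displayed integer vector. Then <v, e_j> = <v, u_j> / sqrt(<u_j, u_j>), so |<v, e_j>|^2 = <v, u_j>^2 / <u_j, u_j>.
Coefficients: <v, e_1> = -3/sqrt(5), <v, e_2> = -14/sqrt(130), <v, e_3> = 6/sqrt(2418).
Square and sum: Σ |<v, e_j>|^2 = 103/31.
Compute ||v||^2 = v·v = 13.
Deficit = 13 − 103/31 = 300/31 ≥ 0, confirming Bessel's inequality. (The deficit equals ||v − Σ <v,e_j> e_j||^2, the squared distance from v to span{e_j}.)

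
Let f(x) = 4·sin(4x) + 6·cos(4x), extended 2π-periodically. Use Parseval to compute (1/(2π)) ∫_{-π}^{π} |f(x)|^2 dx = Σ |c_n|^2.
Σ |c_n|^2 = 26

Expand |f|^2 and use orthogonality of {sin(nx), cos(mx)} on [-π, π]:
  ∫_{-π}^{π} sin(nx)^2 dx = π, ∫ cos(mx)^2 dx = π, and cross terms integrate to 0.
So ∫_{-π}^{π} f(x)^2 dx = 4^2 · π + 6^2 · π = (16 + 36)π.
Divide by 2π: (16 + 36)/2 = 26.
By Parseval, this equals Σ |c_n|^2.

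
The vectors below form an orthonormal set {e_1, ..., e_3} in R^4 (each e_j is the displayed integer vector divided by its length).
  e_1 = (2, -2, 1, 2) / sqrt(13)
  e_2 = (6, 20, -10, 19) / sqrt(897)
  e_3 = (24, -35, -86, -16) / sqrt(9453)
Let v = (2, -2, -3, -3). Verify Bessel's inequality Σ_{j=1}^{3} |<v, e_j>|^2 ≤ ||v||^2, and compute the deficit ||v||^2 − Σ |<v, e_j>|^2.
Σ |<v, e_j>|^2 = 3078/137; ||v||^2 = 26; deficit = 484/137

Write each e_j = u_j / sqrt(<u_j, u_j>) where u_j is the displayed integer vector. Then <v, e_j> = <v, u_j> / sqrt(<u_j, u_j>), so |<v, e_j>|^2 = <v, u_j>^2 / <u_j, u_j>.
Coefficients: <v, e_1> = -1/sqrt(13), <v, e_2> = -55/sqrt(897), <v, e_3> = 424/sqrt(9453).
Square and sum: Σ |<v, e_j>|^2 = 3078/137.
Compute ||v||^2 = v·v = 26.
Deficit = 26 − 3078/137 = 484/137 ≥ 0, confirming Bessel's inequality. (The deficit equals ||v − Σ <v,e_j> e_j||^2, the squared distance from v to span{e_j}.)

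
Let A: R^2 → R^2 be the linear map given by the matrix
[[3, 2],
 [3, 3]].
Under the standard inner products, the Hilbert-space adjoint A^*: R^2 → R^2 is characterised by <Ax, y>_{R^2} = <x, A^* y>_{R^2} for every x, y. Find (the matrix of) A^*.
A^* = A^T =
[[3, 3],
 [2, 3]]

For real matrices with standard dot products, the defining identity <Ax, y> = <x, A^* y> gives (Ax)^T y = x^T (A^*) y, i.e. x^T A^T y = x^T (A^*) y. Since this holds for all x, y, we must have A^* = A^T. Therefore
A^* =
[[3, 3],
 [2, 3]].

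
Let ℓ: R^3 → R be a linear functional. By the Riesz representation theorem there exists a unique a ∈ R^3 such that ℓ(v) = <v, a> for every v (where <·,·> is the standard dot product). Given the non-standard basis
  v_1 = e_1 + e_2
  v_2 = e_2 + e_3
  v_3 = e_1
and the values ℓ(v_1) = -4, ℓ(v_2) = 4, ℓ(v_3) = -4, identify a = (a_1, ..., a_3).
a = (-4, 0, 4)

Write a = (a_1, ..., a_3) in the standard basis. For each basis vector v_i, ℓ(v_i) = <v_i, a> is a linear equation in the a_j's. Collect the n equations into a matrix system V a = ℓ, where row i of V is v_i (expressed in the standard basis). Since V is invertible (lower-triangular with 1s on the diagonal, up to permutation), solve by back-substitution:
  V =
[[1, 1, 0],
 [0, 1, 1],
 [1, 0, 0]]
  V a = (-4, 4, -4)
Solving gives a = (-4, 0, 4).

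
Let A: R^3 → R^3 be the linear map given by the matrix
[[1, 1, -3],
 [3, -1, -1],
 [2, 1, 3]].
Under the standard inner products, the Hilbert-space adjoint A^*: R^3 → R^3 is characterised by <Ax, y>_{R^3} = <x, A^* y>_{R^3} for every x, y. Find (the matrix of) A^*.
A^* = A^T =
[[1, 3, 2],
 [1, -1, 1],
 [-3, -1, 3]]

For real matrices with standard dot products, the defining identity <Ax, y> = <x, A^* y> gives (Ax)^T y = x^T (A^*) y, i.e. x^T A^T y = x^T (A^*) y. Since this holds for all x, y, we must have A^* = A^T. Therefore
A^* =
[[1, 3, 2],
 [1, -1, 1],
 [-3, -1, 3]].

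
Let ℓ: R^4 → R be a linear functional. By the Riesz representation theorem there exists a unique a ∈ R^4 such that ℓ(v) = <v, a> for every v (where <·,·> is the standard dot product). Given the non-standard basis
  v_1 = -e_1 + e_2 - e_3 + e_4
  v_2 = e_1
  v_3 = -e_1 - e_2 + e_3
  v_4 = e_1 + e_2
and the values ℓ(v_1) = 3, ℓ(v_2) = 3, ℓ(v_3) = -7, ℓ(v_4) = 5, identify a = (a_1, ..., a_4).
a = (3, 2, -2, 2)

Write a = (a_1, ..., a_4) in the standard basis. For each basis vector v_i, ℓ(v_i) = <v_i, a> is a linear equation in the a_j's. Collect the n equations into a matrix system V a = ℓ, where row i of V is v_i (expressed in the standard basis). Since V is invertible (lower-triangular with 1s on the diagonal, up to permutation), solve by back-substitution:
  V =
[[-1, 1, -1, 1],
 [1, 0, 0, 0],
 [-1, -1, 1, 0],
 [1, 1, 0, 0]]
  V a = (3, 3, -7, 5)
Solving gives a = (3, 2, -2, 2).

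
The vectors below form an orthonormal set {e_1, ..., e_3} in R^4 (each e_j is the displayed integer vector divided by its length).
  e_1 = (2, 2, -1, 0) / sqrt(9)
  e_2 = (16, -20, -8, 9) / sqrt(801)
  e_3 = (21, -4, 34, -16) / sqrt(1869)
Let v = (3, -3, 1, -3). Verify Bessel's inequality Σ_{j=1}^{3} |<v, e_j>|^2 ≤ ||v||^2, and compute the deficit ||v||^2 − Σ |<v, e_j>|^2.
Σ |<v, e_j>|^2 = 419/21; ||v||^2 = 28; deficit = 169/21

Write each e_j = u_j / sqrt(<u_j, u_j>) where u_j is the displayed integer vector. Then <v, e_j> = <v, u_j> / sqrt(<u_j, u_j>), so |<v, e_j>|^2 = <v, u_j>^2 / <u_j, u_j>.
Coefficients: <v, e_1> = -1/sqrt(9), <v, e_2> = 73/sqrt(801), <v, e_3> = 157/sqrt(1869).
Square and sum: Σ |<v, e_j>|^2 = 419/21.
Compute ||v||^2 = v·v = 28.
Deficit = 28 − 419/21 = 169/21 ≥ 0, confirming Bessel's inequality. (The deficit equals ||v − Σ <v,e_j> e_j||^2, the squared distance from v to span{e_j}.)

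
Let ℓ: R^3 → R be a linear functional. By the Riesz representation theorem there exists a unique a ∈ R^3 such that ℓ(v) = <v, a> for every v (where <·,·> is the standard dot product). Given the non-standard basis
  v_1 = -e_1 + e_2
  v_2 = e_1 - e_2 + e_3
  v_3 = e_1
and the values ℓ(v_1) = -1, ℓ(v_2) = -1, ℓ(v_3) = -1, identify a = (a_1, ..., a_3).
a = (-1, -2, -2)

Write a = (a_1, ..., a_3) in the standard basis. For each basis vector v_i, ℓ(v_i) = <v_i, a> is a linear equation in the a_j's. Collect the n equations into a matrix system V a = ℓ, where row i of V is v_i (expressed in the standard basis). Since V is invertible (lower-triangular with 1s on the diagonal, up to permutation), solve by back-substitution:
  V =
[[-1, 1, 0],
 [1, -1, 1],
 [1, 0, 0]]
  V a = (-1, -1, -1)
Solving gives a = (-1, -2, -2).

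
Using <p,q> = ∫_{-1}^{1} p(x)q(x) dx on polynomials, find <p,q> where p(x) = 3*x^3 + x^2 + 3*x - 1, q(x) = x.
<p,q> = 16/5

Expand the product: p(x)·q(x) = 3*x^4 + x^3 + 3*x^2 - x.
∫_{-1}^{1} of each monomial x^k gives [2/(k+1) if k even, 0 if k odd]. Integrating term-by-term (or equivalently evaluating the antiderivative F(x) = 3*x^5/5 + x^4/4 + x^3 - x^2/2 at the endpoints):
  F(1) − F(−1) = 27/20 − (-37/20) = 16/5.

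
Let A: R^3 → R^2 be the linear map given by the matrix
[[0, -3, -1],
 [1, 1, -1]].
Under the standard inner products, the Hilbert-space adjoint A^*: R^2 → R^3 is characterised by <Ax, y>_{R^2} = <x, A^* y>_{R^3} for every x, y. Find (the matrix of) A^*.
A^* = A^T =
[[0, 1],
 [-3, 1],
 [-1, -1]]

For real matrices with standard dot products, the defining identity <Ax, y> = <x, A^* y> gives (Ax)^T y = x^T (A^*) y, i.e. x^T A^T y = x^T (A^*) y. Since this holds for all x, y, we must have A^* = A^T. Therefore
A^* =
[[0, 1],
 [-3, 1],
 [-1, -1]].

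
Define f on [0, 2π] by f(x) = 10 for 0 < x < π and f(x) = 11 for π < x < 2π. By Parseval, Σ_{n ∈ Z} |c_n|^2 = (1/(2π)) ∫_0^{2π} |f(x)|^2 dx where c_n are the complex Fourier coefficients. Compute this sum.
Σ |c_n|^2 = 221/2

Parseval equates the L^2 energy of f (normalised by 1/(2π)) with the ℓ^2 sum of its Fourier coefficients: (1/(2π)) ∫_0^{2π} |f|^2 = Σ |c_n|^2.
Compute the left side: (1/(2π)) [∫_0^π 10^2 dx + ∫_π^{2π} 11^2 dx] = (1/(2π)) · (100π + 121π) = (100 + 121)/2 = 221/2.
So Σ_{n ∈ Z} |c_n|^2 = 221/2.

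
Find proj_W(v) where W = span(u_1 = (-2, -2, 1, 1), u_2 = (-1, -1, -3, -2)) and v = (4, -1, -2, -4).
proj_W(v) = (240/149, 240/149, -463/149, -365/149)

Set up U = [u_1 | ... | u_2] ∈ R^(4×2). The projector onto W = col(U) is P = U (U^T U)^(-1) U^T.
Compute U^T U =
  [10, -1]
  [-1, 15],
and U^T v = (-12, 11).
Solve U^T U · c = U^T v for the coefficients: c = (-169/149, 98/149). The projection is proj_W(v) = U c.
Check: (v - proj_W(v)) · u_1 = 0  (should be 0).
Check: (v - proj_W(v)) · u_2 = 0  (should be 0).
Result: proj_W(v) = (240/149, 240/149, -463/149, -365/149).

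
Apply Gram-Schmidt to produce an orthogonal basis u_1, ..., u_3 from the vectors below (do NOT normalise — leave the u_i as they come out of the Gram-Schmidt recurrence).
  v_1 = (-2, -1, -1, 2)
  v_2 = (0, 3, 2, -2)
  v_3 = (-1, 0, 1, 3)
Orthogonal basis:
  u_1 = (-2, -1, -1, 2)
  u_2 = (-9/5, 21/10, 11/10, -1/5)
  u_3 = (77/89, 14/89, 126/89, 147/89)

Apply the Gram-Schmidt recurrence
  u_1 = v_1
  u_i = v_i − Σ_{j<i} ((v_i · u_j) / (u_j · u_j)) · u_j.

Step by step this gives:
  u_1 = (-2, -1, -1, 2)
  u_2 = (-9/5, 21/10, 11/10, -1/5)
  u_3 = (77/89, 14/89, 126/89, 147/89)

Orthogonality check:
  u_2 · u_1 = 0 (should be 0)
  u_3 · u_1 = 0 (should be 0)
  u_3 · u_2 = 0 (should be 0)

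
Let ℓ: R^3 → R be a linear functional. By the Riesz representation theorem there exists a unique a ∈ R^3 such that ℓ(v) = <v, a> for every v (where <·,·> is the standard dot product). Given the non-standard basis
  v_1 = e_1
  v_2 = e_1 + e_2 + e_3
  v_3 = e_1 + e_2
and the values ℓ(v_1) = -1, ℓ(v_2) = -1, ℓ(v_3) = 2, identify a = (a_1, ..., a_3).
a = (-1, 3, -3)

Write a = (a_1, ..., a_3) in the standard basis. For each basis vector v_i, ℓ(v_i) = <v_i, a> is a linear equation in the a_j's. Collect the n equations into a matrix system V a = ℓ, where row i of V is v_i (expressed in the standard basis). Since V is invertible (lower-triangular with 1s on the diagonal, up to permutation), solve by back-substitution:
  V =
[[1, 0, 0],
 [1, 1, 1],
 [1, 1, 0]]
  V a = (-1, -1, 2)
Solving gives a = (-1, 3, -3).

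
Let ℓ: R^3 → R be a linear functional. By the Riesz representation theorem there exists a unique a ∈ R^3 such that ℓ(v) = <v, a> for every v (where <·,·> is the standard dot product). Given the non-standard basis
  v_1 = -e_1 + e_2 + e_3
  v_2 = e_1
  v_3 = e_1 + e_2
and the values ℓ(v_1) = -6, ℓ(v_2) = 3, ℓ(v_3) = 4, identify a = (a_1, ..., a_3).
a = (3, 1, -4)

Write a = (a_1, ..., a_3) in the standard basis. For each basis vector v_i, ℓ(v_i) = <v_i, a> is a linear equation in the a_j's. Collect the n equations into a matrix system V a = ℓ, where row i of V is v_i (expressed in the standard basis). Since V is invertible (lower-triangular with 1s on the diagonal, up to permutation), solve by back-substitution:
  V =
[[-1, 1, 1],
 [1, 0, 0],
 [1, 1, 0]]
  V a = (-6, 3, 4)
Solving gives a = (3, 1, -4).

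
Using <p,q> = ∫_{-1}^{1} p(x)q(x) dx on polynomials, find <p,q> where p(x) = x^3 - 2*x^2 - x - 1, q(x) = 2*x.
<p,q> = -8/15

Expand the product: p(x)·q(x) = 2*x^4 - 4*x^3 - 2*x^2 - 2*x.
∫_{-1}^{1} of each monomial x^k gives [2/(k+1) if k even, 0 if k odd]. Integrating term-by-term (or equivalently evaluating the antiderivative F(x) = 2*x^5/5 - x^4 - 2*x^3/3 - x^2 at the endpoints):
  F(1) − F(−1) = -34/15 − (-26/15) = -8/15.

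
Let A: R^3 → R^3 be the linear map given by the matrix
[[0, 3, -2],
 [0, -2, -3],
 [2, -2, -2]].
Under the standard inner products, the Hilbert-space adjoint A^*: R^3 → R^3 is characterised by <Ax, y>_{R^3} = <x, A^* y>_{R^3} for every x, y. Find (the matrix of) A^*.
A^* = A^T =
[[0, 0, 2],
 [3, -2, -2],
 [-2, -3, -2]]

For real matrices with standard dot products, the defining identity <Ax, y> = <x, A^* y> gives (Ax)^T y = x^T (A^*) y, i.e. x^T A^T y = x^T (A^*) y. Since this holds for all x, y, we must have A^* = A^T. Therefore
A^* =
[[0, 0, 2],
 [3, -2, -2],
 [-2, -3, -2]].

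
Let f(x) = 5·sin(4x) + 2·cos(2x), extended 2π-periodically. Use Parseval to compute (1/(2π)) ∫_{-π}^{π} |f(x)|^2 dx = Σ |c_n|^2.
Σ |c_n|^2 = 29/2

Expand |f|^2 and use orthogonality of {sin(nx), cos(mx)} on [-π, π]:
  ∫_{-π}^{π} sin(nx)^2 dx = π, ∫ cos(mx)^2 dx = π, and cross terms integrate to 0.
So ∫_{-π}^{π} f(x)^2 dx = 5^2 · π + 2^2 · π = (25 + 4)π.
Divide by 2π: (25 + 4)/2 = 29/2.
By Parseval, this equals Σ |c_n|^2.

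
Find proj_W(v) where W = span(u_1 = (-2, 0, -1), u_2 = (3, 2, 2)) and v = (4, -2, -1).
proj_W(v) = (64/21, -52/21, 19/21)

Set up U = [u_1 | ... | u_2] ∈ R^(3×2). The projector onto W = col(U) is P = U (U^T U)^(-1) U^T.
Compute U^T U =
  [5, -8]
  [-8, 17],
and U^T v = (-7, 6).
Solve U^T U · c = U^T v for the coefficients: c = (-71/21, -26/21). The projection is proj_W(v) = U c.
Check: (v - proj_W(v)) · u_1 = 0  (should be 0).
Check: (v - proj_W(v)) · u_2 = 0  (should be 0).
Result: proj_W(v) = (64/21, -52/21, 19/21).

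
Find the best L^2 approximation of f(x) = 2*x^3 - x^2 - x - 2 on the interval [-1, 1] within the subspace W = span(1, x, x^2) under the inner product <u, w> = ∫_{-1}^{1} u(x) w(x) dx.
g(x) = -x^2 + x/5 - 2

The best approximation g ∈ W is the orthogonal projection of f onto W. Writing g = a_0 + a_1 x + a_2 x^2, the coefficients solve the normal equations G · a = b where
  G_{ij} = <φ_i, φ_j> and b_i = <f, φ_i>, with φ_0 = 1, φ_1 = x, φ_2 = x^2.
G =
  [2, 0, 2/3]
  [0, 2/3, 0]
  [2/3, 0, 2/5],
b = (-14/3, 2/15, -26/15).
Solving gives a_0 = -2, a_1 = 1/5, a_2 = -1, so
  g(x) = -x^2 + x/5 - 2.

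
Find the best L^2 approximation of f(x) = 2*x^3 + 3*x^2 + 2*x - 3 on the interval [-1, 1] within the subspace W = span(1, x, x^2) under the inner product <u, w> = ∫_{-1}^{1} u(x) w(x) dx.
g(x) = 3*x^2 + 16*x/5 - 3

The best approximation g ∈ W is the orthogonal projection of f onto W. Writing g = a_0 + a_1 x + a_2 x^2, the coefficients solve the normal equations G · a = b where
  G_{ij} = <φ_i, φ_j> and b_i = <f, φ_i>, with φ_0 = 1, φ_1 = x, φ_2 = x^2.
G =
  [2, 0, 2/3]
  [0, 2/3, 0]
  [2/3, 0, 2/5],
b = (-4, 32/15, -4/5).
Solving gives a_0 = -3, a_1 = 16/5, a_2 = 3, so
  g(x) = 3*x^2 + 16*x/5 - 3.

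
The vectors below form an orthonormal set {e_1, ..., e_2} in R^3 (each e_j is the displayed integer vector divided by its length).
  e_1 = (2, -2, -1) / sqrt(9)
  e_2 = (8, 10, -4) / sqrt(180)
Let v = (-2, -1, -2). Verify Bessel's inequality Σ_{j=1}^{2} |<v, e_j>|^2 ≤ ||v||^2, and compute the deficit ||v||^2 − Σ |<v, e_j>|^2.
Σ |<v, e_j>|^2 = 9/5; ||v||^2 = 9; deficit = 36/5

Write each e_j = u_j / sqrt(<u_j, u_j>) where u_j is the displayed integer vector. Then <v, e_j> = <v, u_j> / sqrt(<u_j, u_j>), so |<v, e_j>|^2 = <v, u_j>^2 / <u_j, u_j>.
Coefficients: <v, e_1> = 0/sqrt(9), <v, e_2> = -18/sqrt(180).
Square and sum: Σ |<v, e_j>|^2 = 9/5.
Compute ||v||^2 = v·v = 9.
Deficit = 9 − 9/5 = 36/5 ≥ 0, confirming Bessel's inequality. (The deficit equals ||v − Σ <v,e_j> e_j||^2, the squared distance from v to span{e_j}.)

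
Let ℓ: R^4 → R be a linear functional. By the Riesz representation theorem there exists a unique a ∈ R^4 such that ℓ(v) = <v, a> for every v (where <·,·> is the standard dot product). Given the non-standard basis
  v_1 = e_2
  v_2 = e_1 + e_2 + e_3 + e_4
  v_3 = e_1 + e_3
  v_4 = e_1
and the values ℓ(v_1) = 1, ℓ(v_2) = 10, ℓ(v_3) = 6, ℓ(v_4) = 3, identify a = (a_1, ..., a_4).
a = (3, 1, 3, 3)

Write a = (a_1, ..., a_4) in the standard basis. For each basis vector v_i, ℓ(v_i) = <v_i, a> is a linear equation in the a_j's. Collect the n equations into a matrix system V a = ℓ, where row i of V is v_i (expressed in the standard basis). Since V is invertible (lower-triangular with 1s on the diagonal, up to permutation), solve by back-substitution:
  V =
[[0, 1, 0, 0],
 [1, 1, 1, 1],
 [1, 0, 1, 0],
 [1, 0, 0, 0]]
  V a = (1, 10, 6, 3)
Solving gives a = (3, 1, 3, 3).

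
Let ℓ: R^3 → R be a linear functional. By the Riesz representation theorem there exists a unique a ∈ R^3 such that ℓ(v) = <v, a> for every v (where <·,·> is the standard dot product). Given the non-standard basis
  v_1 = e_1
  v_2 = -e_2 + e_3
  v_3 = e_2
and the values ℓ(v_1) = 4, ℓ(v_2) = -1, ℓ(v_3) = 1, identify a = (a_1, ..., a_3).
a = (4, 1, 0)

Write a = (a_1, ..., a_3) in the standard basis. For each basis vector v_i, ℓ(v_i) = <v_i, a> is a linear equation in the a_j's. Collect the n equations into a matrix system V a = ℓ, where row i of V is v_i (expressed in the standard basis). Since V is invertible (lower-triangular with 1s on the diagonal, up to permutation), solve by back-substitution:
  V =
[[1, 0, 0],
 [0, -1, 1],
 [0, 1, 0]]
  V a = (4, -1, 1)
Solving gives a = (4, 1, 0).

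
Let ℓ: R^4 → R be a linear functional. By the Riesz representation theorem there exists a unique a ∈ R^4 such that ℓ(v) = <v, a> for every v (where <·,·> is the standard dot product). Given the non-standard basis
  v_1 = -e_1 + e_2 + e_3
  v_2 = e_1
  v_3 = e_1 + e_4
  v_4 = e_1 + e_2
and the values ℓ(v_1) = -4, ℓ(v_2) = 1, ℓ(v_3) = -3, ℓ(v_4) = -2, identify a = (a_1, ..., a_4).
a = (1, -3, 0, -4)

Write a = (a_1, ..., a_4) in the standard basis. For each basis vector v_i, ℓ(v_i) = <v_i, a> is a linear equation in the a_j's. Collect the n equations into a matrix system V a = ℓ, where row i of V is v_i (expressed in the standard basis). Since V is invertible (lower-triangular with 1s on the diagonal, up to permutation), solve by back-substitution:
  V =
[[-1, 1, 1, 0],
 [1, 0, 0, 0],
 [1, 0, 0, 1],
 [1, 1, 0, 0]]
  V a = (-4, 1, -3, -2)
Solving gives a = (1, -3, 0, -4).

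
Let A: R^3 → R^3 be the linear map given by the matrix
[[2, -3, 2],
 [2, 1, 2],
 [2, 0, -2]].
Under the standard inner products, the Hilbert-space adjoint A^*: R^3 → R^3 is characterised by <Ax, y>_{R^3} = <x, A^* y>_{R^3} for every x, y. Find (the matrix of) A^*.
A^* = A^T =
[[2, 2, 2],
 [-3, 1, 0],
 [2, 2, -2]]

For real matrices with standard dot products, the defining identity <Ax, y> = <x, A^* y> gives (Ax)^T y = x^T (A^*) y, i.e. x^T A^T y = x^T (A^*) y. Since this holds for all x, y, we must have A^* = A^T. Therefore
A^* =
[[2, 2, 2],
 [-3, 1, 0],
 [2, 2, -2]].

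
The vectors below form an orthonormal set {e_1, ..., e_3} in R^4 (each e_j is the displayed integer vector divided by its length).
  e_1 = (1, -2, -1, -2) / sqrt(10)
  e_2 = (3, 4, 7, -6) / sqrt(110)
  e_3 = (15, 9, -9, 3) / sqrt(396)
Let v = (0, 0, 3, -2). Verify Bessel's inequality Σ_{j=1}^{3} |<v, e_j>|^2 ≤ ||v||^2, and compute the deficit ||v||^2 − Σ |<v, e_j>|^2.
Σ |<v, e_j>|^2 = 51/4; ||v||^2 = 13; deficit = 1/4

Write each e_j = u_j / sqrt(<u_j, u_j>) where u_j is the displayed integer vector. Then <v, e_j> = <v, u_j> / sqrt(<u_j, u_j>), so |<v, e_j>|^2 = <v, u_j>^2 / <u_j, u_j>.
Coefficients: <v, e_1> = 1/sqrt(10), <v, e_2> = 33/sqrt(110), <v, e_3> = -33/sqrt(396).
Square and sum: Σ |<v, e_j>|^2 = 51/4.
Compute ||v||^2 = v·v = 13.
Deficit = 13 − 51/4 = 1/4 ≥ 0, confirming Bessel's inequality. (The deficit equals ||v − Σ <v,e_j> e_j||^2, the squared distance from v to span{e_j}.)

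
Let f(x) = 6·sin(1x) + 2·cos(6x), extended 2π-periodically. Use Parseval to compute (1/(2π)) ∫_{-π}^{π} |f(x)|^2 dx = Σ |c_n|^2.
Σ |c_n|^2 = 20

Expand |f|^2 and use orthogonality of {sin(nx), cos(mx)} on [-π, π]:
  ∫_{-π}^{π} sin(nx)^2 dx = π, ∫ cos(mx)^2 dx = π, and cross terms integrate to 0.
So ∫_{-π}^{π} f(x)^2 dx = 6^2 · π + 2^2 · π = (36 + 4)π.
Divide by 2π: (36 + 4)/2 = 20.
By Parseval, this equals Σ |c_n|^2.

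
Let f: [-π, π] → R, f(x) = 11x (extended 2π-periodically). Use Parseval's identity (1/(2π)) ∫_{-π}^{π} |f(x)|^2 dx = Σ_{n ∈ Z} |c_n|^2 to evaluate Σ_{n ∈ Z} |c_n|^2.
Σ |c_n|^2 = 121π^2/3

Expand and integrate term by term over [-π, π]:
  ∫ (11x)^2 dx = 121·(2π^3/3); ∫ 2·11·(0)·x dx = 0 (odd integrand); ∫ 0^2 dx = 0·2π.
So (1/(2π)) ∫_{-π}^{π} (11x)^2 dx = 121π^2/3 + 0 = 121π^2/3.
Parseval ⇒ Σ |c_n|^2 = 121π^2/3.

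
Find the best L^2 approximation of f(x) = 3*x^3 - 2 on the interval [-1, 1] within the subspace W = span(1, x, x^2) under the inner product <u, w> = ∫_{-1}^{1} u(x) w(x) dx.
g(x) = 9*x/5 - 2

The best approximation g ∈ W is the orthogonal projection of f onto W. Writing g = a_0 + a_1 x + a_2 x^2, the coefficients solve the normal equations G · a = b where
  G_{ij} = <φ_i, φ_j> and b_i = <f, φ_i>, with φ_0 = 1, φ_1 = x, φ_2 = x^2.
G =
  [2, 0, 2/3]
  [0, 2/3, 0]
  [2/3, 0, 2/5],
b = (-4, 6/5, -4/3).
Solving gives a_0 = -2, a_1 = 9/5, a_2 = 0, so
  g(x) = 9*x/5 - 2.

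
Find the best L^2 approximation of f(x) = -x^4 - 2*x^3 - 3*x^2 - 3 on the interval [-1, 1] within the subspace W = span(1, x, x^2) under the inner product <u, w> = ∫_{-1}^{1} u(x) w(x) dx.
g(x) = -27*x^2/7 - 6*x/5 - 102/35

The best approximation g ∈ W is the orthogonal projection of f onto W. Writing g = a_0 + a_1 x + a_2 x^2, the coefficients solve the normal equations G · a = b where
  G_{ij} = <φ_i, φ_j> and b_i = <f, φ_i>, with φ_0 = 1, φ_1 = x, φ_2 = x^2.
G =
  [2, 0, 2/3]
  [0, 2/3, 0]
  [2/3, 0, 2/5],
b = (-42/5, -4/5, -122/35).
Solving gives a_0 = -102/35, a_1 = -6/5, a_2 = -27/7, so
  g(x) = -27*x^2/7 - 6*x/5 - 102/35.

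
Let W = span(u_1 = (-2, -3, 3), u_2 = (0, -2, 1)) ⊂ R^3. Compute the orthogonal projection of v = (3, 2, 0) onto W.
proj_W(v) = (48/29, 32/29, -52/29)

Set up U = [u_1 | ... | u_2] ∈ R^(3×2). The projector onto W = col(U) is P = U (U^T U)^(-1) U^T.
Compute U^T U =
  [22, 9]
  [9, 5],
and U^T v = (-12, -4).
Solve U^T U · c = U^T v for the coefficients: c = (-24/29, 20/29). The projection is proj_W(v) = U c.
Check: (v - proj_W(v)) · u_1 = 0  (should be 0).
Check: (v - proj_W(v)) · u_2 = 0  (should be 0).
Result: proj_W(v) = (48/29, 32/29, -52/29).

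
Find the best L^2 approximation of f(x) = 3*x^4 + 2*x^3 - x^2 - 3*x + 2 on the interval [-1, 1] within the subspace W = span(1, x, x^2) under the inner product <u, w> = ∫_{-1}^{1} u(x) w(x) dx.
g(x) = 11*x^2/7 - 9*x/5 + 61/35

The best approximation g ∈ W is the orthogonal projection of f onto W. Writing g = a_0 + a_1 x + a_2 x^2, the coefficients solve the normal equations G · a = b where
  G_{ij} = <φ_i, φ_j> and b_i = <f, φ_i>, with φ_0 = 1, φ_1 = x, φ_2 = x^2.
G =
  [2, 0, 2/3]
  [0, 2/3, 0]
  [2/3, 0, 2/5],
b = (68/15, -6/5, 188/105).
Solving gives a_0 = 61/35, a_1 = -9/5, a_2 = 11/7, so
  g(x) = 11*x^2/7 - 9*x/5 + 61/35.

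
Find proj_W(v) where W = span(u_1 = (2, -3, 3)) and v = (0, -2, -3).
proj_W(v) = (-3/11, 9/22, -9/22)

Set up U = [u_1 | ... | u_1] ∈ R^(3×1). The projector onto W = col(U) is P = U (U^T U)^(-1) U^T.
Compute U^T U =
  [22],
and U^T v = (-3).
Solve U^T U · c = U^T v for the coefficients: c = (-3/22). The projection is proj_W(v) = U c.
Check: (v - proj_W(v)) · u_1 = 0  (should be 0).
Result: proj_W(v) = (-3/11, 9/22, -9/22).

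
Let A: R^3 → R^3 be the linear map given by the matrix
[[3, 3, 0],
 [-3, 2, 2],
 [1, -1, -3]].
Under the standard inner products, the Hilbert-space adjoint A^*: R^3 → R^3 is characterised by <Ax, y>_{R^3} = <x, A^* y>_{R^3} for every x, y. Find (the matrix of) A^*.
A^* = A^T =
[[3, -3, 1],
 [3, 2, -1],
 [0, 2, -3]]

For real matrices with standard dot products, the defining identity <Ax, y> = <x, A^* y> gives (Ax)^T y = x^T (A^*) y, i.e. x^T A^T y = x^T (A^*) y. Since this holds for all x, y, we must have A^* = A^T. Therefore
A^* =
[[3, -3, 1],
 [3, 2, -1],
 [0, 2, -3]].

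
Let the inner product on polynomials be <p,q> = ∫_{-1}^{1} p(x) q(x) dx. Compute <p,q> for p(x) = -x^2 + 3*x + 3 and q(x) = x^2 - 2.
<p,q> = -136/15

Expand the product: p(x)·q(x) = -x^4 + 3*x^3 + 5*x^2 - 6*x - 6.
∫_{-1}^{1} of each monomial x^k gives [2/(k+1) if k even, 0 if k odd]. Integrating term-by-term (or equivalently evaluating the antiderivative F(x) = -x^5/5 + 3*x^4/4 + 5*x^3/3 - 3*x^2 - 6*x at the endpoints):
  F(1) − F(−1) = -407/60 − (137/60) = -136/15.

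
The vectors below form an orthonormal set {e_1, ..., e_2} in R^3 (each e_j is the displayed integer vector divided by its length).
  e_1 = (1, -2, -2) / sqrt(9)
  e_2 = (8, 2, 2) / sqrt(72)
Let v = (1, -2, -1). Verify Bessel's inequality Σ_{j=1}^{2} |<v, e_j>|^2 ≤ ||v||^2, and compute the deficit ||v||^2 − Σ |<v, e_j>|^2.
Σ |<v, e_j>|^2 = 11/2; ||v||^2 = 6; deficit = 1/2

Write each e_j = u_j / sqrt(<u_j, u_j>) where u_j is the displayed integer vector. Then <v, e_j> = <v, u_j> / sqrt(<u_j, u_j>), so |<v, e_j>|^2 = <v, u_j>^2 / <u_j, u_j>.
Coefficients: <v, e_1> = 7/sqrt(9), <v, e_2> = 2/sqrt(72).
Square and sum: Σ |<v, e_j>|^2 = 11/2.
Compute ||v||^2 = v·v = 6.
Deficit = 6 − 11/2 = 1/2 ≥ 0, confirming Bessel's inequality. (The deficit equals ||v − Σ <v,e_j> e_j||^2, the squared distance from v to span{e_j}.)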